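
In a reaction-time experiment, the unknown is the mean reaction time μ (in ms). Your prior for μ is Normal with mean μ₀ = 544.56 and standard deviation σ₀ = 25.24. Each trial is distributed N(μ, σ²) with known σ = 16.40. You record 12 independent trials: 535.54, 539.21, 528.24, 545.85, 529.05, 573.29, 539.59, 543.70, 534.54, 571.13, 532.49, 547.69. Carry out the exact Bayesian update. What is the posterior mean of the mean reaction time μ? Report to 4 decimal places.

543.4008

For Normal data with known variance σ², a Normal(μ₀, σ₀²) prior on μ is conjugate. Posterior precision = 1/σ₀² + n/σ²; posterior mean is the precision-weighted average of μ₀ and x̄.
Σxᵢ = 535.54 + 539.21 + 528.24 + 545.85 + 529.05 + 573.29 + 539.59 + 543.70 + 534.54 + 571.13 + 532.49 + 547.69 = 6520.32, so n·x̄ = 6520.32.
σ₀² = 25.24² = 637.0576, σ² = 16.40² = 268.96; σ² + n·σ₀² = 268.96 + 12·637.0576 = 7913.6512.
Posterior mean = (μ₀/σ₀² + n·x̄/σ²)/(1/σ₀² + n/σ²) = (σ²·μ₀ + σ₀²·n·x̄)/(σ² + n·σ₀²) = (268.96·544.56 + 637.0576·6520.32)/7913.6512 = 4300284.268032/7913.6512 = 543.4008.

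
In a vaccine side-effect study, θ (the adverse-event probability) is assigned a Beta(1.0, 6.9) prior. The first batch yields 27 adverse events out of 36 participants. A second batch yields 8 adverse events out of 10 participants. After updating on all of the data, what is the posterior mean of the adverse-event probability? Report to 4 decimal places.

The Beta prior is conjugate to a Binomial/Bernoulli likelihood; the update adds successes to α and failures to β.
After batch 1: Beta(1.0+27, 6.9+9) = Beta(28.0, 15.9).
After batch 2: Beta(28.0+8, 15.9+2) = Beta(36.0, 17.9).
Posterior mean = α/(α+β) = 36.0/53.9 = 0.6679.

0.6679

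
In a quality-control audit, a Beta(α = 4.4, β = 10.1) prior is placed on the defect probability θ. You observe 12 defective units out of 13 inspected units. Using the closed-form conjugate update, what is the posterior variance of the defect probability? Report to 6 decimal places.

The Beta prior is conjugate to a Binomial/Bernoulli likelihood; the update adds successes to α and failures to β.
Posterior: Beta(α+k, β+n−k) = Beta(4.4+12, 10.1+1) = Beta(16.4, 11.1).
Var = αβ/((α+β)²(α+β+1)) = 16.4·11.1/(27.5²·28.5) = 0.008446.

0.008446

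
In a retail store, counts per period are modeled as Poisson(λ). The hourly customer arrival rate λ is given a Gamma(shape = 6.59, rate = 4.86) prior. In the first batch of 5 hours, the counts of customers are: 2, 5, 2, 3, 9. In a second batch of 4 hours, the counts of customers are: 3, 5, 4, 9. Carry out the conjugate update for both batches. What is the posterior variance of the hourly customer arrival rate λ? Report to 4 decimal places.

With a Gamma(shape α, rate β) prior, the Poisson likelihood is conjugate: the posterior is Gamma(α + ΣXᵢ, β + n).
Batch 1: sum of counts S = 21 over n = 5 hours.
After batch 1: Gamma(α+S, β+n) = Gamma(6.59+21, 4.86+5) = Gamma(27.59, 9.86).
Batch 2: sum of counts S = 21 over n = 4 hours.
After batch 2: Gamma(α+S, β+n) = Gamma(27.59+21, 9.86+4) = Gamma(48.59, 13.86).
Var = α/β² = 48.59/13.86² = 0.2529.

0.2529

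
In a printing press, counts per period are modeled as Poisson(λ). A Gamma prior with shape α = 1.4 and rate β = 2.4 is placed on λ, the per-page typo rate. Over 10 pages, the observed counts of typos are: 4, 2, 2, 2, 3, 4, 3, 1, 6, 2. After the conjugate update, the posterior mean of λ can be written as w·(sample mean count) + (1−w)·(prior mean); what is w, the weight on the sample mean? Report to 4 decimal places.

With a Gamma(shape α, rate β) prior, the Poisson likelihood is conjugate: the posterior is Gamma(α + ΣXᵢ, β + n).
Posterior mean = (α₀+S)/(β₀+n) = [n/(β₀+n)]·(S/n) + [β₀/(β₀+n)]·(α₀/β₀), so only n and β₀ enter the weight.
Weight on data w = n/(β₀+n) = 10/(2.4+10) = 10/12.4 = 0.8065.

0.8065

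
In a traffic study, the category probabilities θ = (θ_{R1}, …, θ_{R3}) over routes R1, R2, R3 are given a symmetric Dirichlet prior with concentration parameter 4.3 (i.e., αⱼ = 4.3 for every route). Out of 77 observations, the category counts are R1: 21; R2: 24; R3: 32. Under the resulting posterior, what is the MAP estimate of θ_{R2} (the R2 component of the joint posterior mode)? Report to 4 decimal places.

0.3142

The Dirichlet prior is conjugate to the Multinomial likelihood: each posterior αⱼ = prior αⱼ + observed count nⱼ.
Posterior concentration: (25.3, 28.3, 36.3), total = 89.9.
Joint mode component: (α_{R2}−1)/(Σα−K) = 27.3/86.9 = 0.3142.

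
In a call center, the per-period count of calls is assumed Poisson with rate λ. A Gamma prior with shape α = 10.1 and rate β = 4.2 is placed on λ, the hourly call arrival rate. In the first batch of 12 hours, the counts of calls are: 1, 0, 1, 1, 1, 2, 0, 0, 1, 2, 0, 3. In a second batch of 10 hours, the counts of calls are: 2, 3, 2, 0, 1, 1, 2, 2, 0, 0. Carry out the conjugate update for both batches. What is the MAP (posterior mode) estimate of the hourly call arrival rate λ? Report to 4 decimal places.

1.3015

With a Gamma(shape α, rate β) prior, the Poisson likelihood is conjugate: the posterior is Gamma(α + ΣXᵢ, β + n).
Batch 1: sum of counts S = 12 over n = 12 hours.
After batch 1: Gamma(α+S, β+n) = Gamma(10.1+12, 4.2+12) = Gamma(22.1, 16.2).
Batch 2: sum of counts S = 13 over n = 10 hours.
After batch 2: Gamma(α+S, β+n) = Gamma(22.1+13, 16.2+10) = Gamma(35.1, 26.2).
Mode of Gamma(α,β) for α≥1 is (α−1)/β = 34.1/26.2 = 1.3015.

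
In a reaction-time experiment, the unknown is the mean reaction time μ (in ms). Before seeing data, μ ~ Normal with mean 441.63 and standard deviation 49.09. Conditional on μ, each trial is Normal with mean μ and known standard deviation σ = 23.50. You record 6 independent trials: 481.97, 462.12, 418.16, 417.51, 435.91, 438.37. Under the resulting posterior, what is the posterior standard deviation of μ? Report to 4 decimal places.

For Normal data with known variance σ², a Normal(μ₀, σ₀²) prior on μ is conjugate. Posterior precision = 1/σ₀² + n/σ²; posterior mean is the precision-weighted average of μ₀ and x̄.
σ₀² = 49.09² = 2409.8281, σ² = 23.50² = 552.25; σ² + n·σ₀² = 552.25 + 6·2409.8281 = 15011.2186.
Posterior precision = 1/σ₀² + n/σ² = 1/2409.8281 + 6/552.25 = (σ² + n·σ₀²)/(σ₀²σ²) = 15011.2186/(2409.8281·552.25); posterior variance σₙ² = σ₀²σ²/(σ² + n·σ₀²) = 2409.8281·552.25/15011.2186 = 88.655532.
Posterior SD = √σₙ² = √(2409.8281·552.25/15011.2186) = 9.4157.

9.4157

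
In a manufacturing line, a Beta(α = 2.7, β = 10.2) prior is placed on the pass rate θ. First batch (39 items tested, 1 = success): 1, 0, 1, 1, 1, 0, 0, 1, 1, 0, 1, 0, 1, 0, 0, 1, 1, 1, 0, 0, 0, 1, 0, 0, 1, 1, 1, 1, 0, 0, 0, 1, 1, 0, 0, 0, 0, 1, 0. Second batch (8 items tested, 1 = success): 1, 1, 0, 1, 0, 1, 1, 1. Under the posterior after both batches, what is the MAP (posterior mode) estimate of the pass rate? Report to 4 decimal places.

0.4611

The Beta prior is conjugate to a Binomial/Bernoulli likelihood; the update adds successes to α and failures to β.
After batch 1: Beta(2.7+19, 10.2+20) = Beta(21.7, 30.2).
After batch 2: Beta(21.7+6, 30.2+2) = Beta(27.7, 32.2).
Mode of Beta(a,b) for a,b>1 is (a−1)/(a+b−2) = 26.7/57.9 = 0.4611.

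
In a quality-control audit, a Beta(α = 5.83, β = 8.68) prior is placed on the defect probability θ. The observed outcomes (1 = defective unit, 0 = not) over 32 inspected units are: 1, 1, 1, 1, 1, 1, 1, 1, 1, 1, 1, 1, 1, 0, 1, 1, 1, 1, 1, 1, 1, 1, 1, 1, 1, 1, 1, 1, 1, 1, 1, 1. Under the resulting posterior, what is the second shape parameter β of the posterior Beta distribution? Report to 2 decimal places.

The Beta prior is conjugate to a Binomial/Bernoulli likelihood; the update adds successes to α and failures to β.
Posterior: Beta(α+k, β+n−k) = Beta(5.83+31, 8.68+1) = Beta(36.83, 9.68).
Posterior β = 9.68.

9.68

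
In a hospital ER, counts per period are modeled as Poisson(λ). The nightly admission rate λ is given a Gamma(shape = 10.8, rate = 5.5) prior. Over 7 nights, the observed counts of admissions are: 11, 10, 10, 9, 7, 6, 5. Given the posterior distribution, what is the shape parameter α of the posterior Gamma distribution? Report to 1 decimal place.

68.8

With a Gamma(shape α, rate β) prior, the Poisson likelihood is conjugate: the posterior is Gamma(α + ΣXᵢ, β + n).
Sum of counts S = 58 over n = 7 nights.
Posterior: Gamma(α+S, β+n) = Gamma(10.8+58, 5.5+7) = Gamma(68.8, 12.5).
Posterior α = 68.8.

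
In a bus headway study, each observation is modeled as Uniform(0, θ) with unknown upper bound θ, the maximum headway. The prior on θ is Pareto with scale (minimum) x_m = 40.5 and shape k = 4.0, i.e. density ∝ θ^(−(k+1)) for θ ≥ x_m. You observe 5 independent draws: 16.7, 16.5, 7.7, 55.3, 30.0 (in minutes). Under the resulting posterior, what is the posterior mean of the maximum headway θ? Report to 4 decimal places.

A Pareto(scale x_m, shape k) prior on the upper bound θ of Uniform(0, θ) is conjugate: posterior is Pareto(max(x_m, max xᵢ), k + n).
Sample maximum = 55.3; prior scale x_m = 40.5 → posterior scale = max = 55.3.
Posterior shape = 4.0 + 5 = 9.0.
E[θ|data] = k·x_m/(k−1) = 9.0·55.3/8.0 = 62.2125.

62.2125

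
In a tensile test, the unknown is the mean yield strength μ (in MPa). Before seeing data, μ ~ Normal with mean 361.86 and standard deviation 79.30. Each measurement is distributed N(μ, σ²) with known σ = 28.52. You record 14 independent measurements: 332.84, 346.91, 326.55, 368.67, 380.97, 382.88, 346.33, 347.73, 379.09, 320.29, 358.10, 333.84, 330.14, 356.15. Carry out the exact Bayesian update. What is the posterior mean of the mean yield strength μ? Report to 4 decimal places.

For Normal data with known variance σ², a Normal(μ₀, σ₀²) prior on μ is conjugate. Posterior precision = 1/σ₀² + n/σ²; posterior mean is the precision-weighted average of μ₀ and x̄.
Σxᵢ = 332.84 + 346.91 + 326.55 + 368.67 + 380.97 + 382.88 + 346.33 + 347.73 + 379.09 + 320.29 + 358.10 + 333.84 + 330.14 + 356.15 = 4910.49, so n·x̄ = 4910.49.
σ₀² = 79.30² = 6288.49, σ² = 28.52² = 813.3904; σ² + n·σ₀² = 813.3904 + 14·6288.49 = 88852.2504.
Posterior mean = (μ₀/σ₀² + n·x̄/σ²)/(1/σ₀² + n/σ²) = (σ²·μ₀ + σ₀²·n·x̄)/(σ² + n·σ₀²) = (813.3904·361.86 + 6288.49·4910.49)/88852.2504 = 31173900.710244/88852.2504 = 350.8510.

350.8510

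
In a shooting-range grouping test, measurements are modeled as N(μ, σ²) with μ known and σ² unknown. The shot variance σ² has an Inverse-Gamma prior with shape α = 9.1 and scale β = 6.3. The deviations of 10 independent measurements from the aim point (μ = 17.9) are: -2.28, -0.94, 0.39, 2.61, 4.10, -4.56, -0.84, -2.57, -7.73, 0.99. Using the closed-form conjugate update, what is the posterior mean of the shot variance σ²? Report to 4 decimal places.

With known mean μ and an Inverse-Gamma(α, β) prior on σ², the Normal likelihood is conjugate: posterior is Inv-Gamma(α + n/2, β + Σ(xᵢ−μ)²/2).
Σ(xᵢ−μ)² = (-2.28)² + (-0.94)² + (0.39)² + (2.61)² + (4.10)² + (-4.56)² + (-0.84)² + (-2.57)² + (-7.73)² + (0.99)² = 118.6933.
Posterior: Inv-Gamma(9.1 + 10/2, 6.3 + 118.6933/2) = Inv-Gamma(14.10, 65.64665).
E[σ²|data] = β/(α−1) = 65.64665/13.10 = 5.0112.

5.0112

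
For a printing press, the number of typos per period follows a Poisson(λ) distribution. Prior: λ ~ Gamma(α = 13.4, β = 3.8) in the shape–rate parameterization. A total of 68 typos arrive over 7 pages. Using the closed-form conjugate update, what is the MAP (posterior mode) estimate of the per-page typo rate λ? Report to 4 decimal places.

7.4444

With a Gamma(shape α, rate β) prior, the Poisson likelihood is conjugate: the posterior is Gamma(α + ΣXᵢ, β + n).
Posterior: Gamma(α+S, β+n) = Gamma(13.4+68, 3.8+7) = Gamma(81.4, 10.8).
Mode of Gamma(α,β) for α≥1 is (α−1)/β = 80.4/10.8 = 7.4444.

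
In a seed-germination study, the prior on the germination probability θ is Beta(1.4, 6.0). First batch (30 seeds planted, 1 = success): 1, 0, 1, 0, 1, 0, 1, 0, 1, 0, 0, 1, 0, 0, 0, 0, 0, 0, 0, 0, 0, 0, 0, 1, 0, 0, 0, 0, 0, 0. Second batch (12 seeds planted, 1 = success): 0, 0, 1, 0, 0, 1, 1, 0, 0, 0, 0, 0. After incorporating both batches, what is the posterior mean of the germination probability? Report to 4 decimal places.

0.2308

The Beta prior is conjugate to a Binomial/Bernoulli likelihood; the update adds successes to α and failures to β.
After batch 1: Beta(1.4+7, 6.0+23) = Beta(8.4, 29.0).
After batch 2: Beta(8.4+3, 29.0+9) = Beta(11.4, 38.0).
Posterior mean = α/(α+β) = 11.4/49.4 = 0.2308.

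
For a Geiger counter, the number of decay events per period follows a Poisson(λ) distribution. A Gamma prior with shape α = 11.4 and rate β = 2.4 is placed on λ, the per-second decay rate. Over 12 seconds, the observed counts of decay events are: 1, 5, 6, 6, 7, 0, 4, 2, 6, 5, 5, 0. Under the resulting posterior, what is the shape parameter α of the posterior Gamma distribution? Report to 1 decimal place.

With a Gamma(shape α, rate β) prior, the Poisson likelihood is conjugate: the posterior is Gamma(α + ΣXᵢ, β + n).
Sum of counts S = 47 over n = 12 seconds.
Posterior: Gamma(α+S, β+n) = Gamma(11.4+47, 2.4+12) = Gamma(58.4, 14.4).
Posterior α = 58.4.

58.4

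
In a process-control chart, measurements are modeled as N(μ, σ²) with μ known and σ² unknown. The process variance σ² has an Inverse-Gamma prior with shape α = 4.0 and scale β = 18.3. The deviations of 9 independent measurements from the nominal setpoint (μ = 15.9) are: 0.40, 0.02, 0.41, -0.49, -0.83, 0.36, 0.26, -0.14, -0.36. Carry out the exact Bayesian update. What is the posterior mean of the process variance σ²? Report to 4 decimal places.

2.5469

With known mean μ and an Inverse-Gamma(α, β) prior on σ², the Normal likelihood is conjugate: posterior is Inv-Gamma(α + n/2, β + Σ(xᵢ−μ)²/2).
Σ(xᵢ−μ)² = (0.40)² + (0.02)² + (0.41)² + (-0.49)² + (-0.83)² + (0.36)² + (0.26)² + (-0.14)² + (-0.36)² = 1.6039.
Posterior: Inv-Gamma(4.0 + 9/2, 18.3 + 1.6039/2) = Inv-Gamma(8.50, 19.10195).
E[σ²|data] = β/(α−1) = 19.10195/7.50 = 2.5469.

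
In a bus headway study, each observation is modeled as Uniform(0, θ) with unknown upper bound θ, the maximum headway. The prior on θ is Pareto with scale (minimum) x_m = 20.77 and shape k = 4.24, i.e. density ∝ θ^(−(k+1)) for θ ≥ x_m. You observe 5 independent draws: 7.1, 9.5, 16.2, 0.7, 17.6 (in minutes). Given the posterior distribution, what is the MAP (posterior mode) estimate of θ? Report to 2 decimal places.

20.77

A Pareto(scale x_m, shape k) prior on the upper bound θ of Uniform(0, θ) is conjugate: posterior is Pareto(max(x_m, max xᵢ), k + n).
Sample maximum = 17.6; prior scale x_m = 20.77 → posterior scale = max = 20.77.
Posterior shape = 4.24 + 5 = 9.24.
The Pareto density is decreasing on [x_m, ∞), so the mode is x_m = 20.77.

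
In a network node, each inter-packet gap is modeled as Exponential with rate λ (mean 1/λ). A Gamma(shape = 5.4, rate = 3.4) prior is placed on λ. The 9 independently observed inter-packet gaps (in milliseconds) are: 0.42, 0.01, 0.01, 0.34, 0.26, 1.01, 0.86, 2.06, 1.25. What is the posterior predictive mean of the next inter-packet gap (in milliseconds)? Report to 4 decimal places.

0.7179

With a Gamma(shape α, rate β) prior on the exponential rate λ, the posterior after n observations with total T = Σxᵢ is Gamma(α+n, β+T).
Sum of observations T = 6.22 milliseconds; n = 9.
Posterior: Gamma(5.4+9, 3.4+6.22) = Gamma(14.4, 9.62).
The predictive distribution for the next observation is Lomax; its mean is β/(α−1) = 9.62/13.4 = 0.7179.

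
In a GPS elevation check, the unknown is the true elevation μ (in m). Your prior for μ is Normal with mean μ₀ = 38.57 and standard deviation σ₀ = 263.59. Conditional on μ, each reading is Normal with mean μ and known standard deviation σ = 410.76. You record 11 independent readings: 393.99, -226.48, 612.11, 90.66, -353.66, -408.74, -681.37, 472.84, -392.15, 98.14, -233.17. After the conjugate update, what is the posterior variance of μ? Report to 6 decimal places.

For Normal data with known variance σ², a Normal(μ₀, σ₀²) prior on μ is conjugate. Posterior precision = 1/σ₀² + n/σ²; posterior mean is the precision-weighted average of μ₀ and x̄.
σ₀² = 263.59² = 69479.6881, σ² = 410.76² = 168723.7776; σ² + n·σ₀² = 168723.7776 + 11·69479.6881 = 933000.3467.
Posterior precision = 1/σ₀² + n/σ² = 1/69479.6881 + 11/168723.7776 = (σ² + n·σ₀²)/(σ₀²σ²) = 933000.3467/(69479.6881·168723.7776); posterior variance σₙ² = σ₀²σ²/(σ² + n·σ₀²) = 69479.6881·168723.7776/933000.3467 = 12564.706416.

12564.706416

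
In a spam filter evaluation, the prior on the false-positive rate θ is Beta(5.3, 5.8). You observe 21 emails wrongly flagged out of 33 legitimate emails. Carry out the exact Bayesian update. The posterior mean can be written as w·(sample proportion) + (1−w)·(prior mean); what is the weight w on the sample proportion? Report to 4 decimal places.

0.7483

The Beta prior is conjugate to a Binomial/Bernoulli likelihood; the update adds successes to α and failures to β.
Posterior mean = (α₀+k)/(α₀+β₀+n) = [n/(α₀+β₀+n)]·(k/n) + [(α₀+β₀)/(α₀+β₀+n)]·α₀/(α₀+β₀), so only n and the prior enter the weight.
The weight on the data is w = n/(α₀+β₀+n) = 33/(5.3+5.8+33) = 33/44.1 = 0.7483.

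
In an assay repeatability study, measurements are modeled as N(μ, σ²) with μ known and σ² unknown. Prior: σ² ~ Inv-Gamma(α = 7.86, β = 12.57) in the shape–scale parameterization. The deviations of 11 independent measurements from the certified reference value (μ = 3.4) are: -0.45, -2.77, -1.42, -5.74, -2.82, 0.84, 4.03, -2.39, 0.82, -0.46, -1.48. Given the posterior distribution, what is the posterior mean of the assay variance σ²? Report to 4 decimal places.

With known mean μ and an Inverse-Gamma(α, β) prior on σ², the Normal likelihood is conjugate: posterior is Inv-Gamma(α + n/2, β + Σ(xᵢ−μ)²/2).
Σ(xᵢ−μ)² = (-0.45)² + (-2.77)² + (-1.42)² + (-5.74)² + (-2.82)² + (0.84)² + (4.03)² + (-2.39)² + (0.82)² + (-0.46)² + (-1.48)² = 76.5248.
Posterior: Inv-Gamma(7.86 + 11/2, 12.57 + 76.5248/2) = Inv-Gamma(13.36, 50.83240).
E[σ²|data] = β/(α−1) = 50.83240/12.36 = 4.1127.

4.1127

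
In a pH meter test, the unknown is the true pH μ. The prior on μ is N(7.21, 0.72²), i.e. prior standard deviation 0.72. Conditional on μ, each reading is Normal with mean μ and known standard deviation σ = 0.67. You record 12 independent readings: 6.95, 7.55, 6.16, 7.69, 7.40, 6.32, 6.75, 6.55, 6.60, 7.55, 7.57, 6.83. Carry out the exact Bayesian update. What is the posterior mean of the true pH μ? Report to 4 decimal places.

7.0079

For Normal data with known variance σ², a Normal(μ₀, σ₀²) prior on μ is conjugate. Posterior precision = 1/σ₀² + n/σ²; posterior mean is the precision-weighted average of μ₀ and x̄.
Σxᵢ = 6.95 + 7.55 + 6.16 + 7.69 + 7.40 + 6.32 + 6.75 + 6.55 + 6.60 + 7.55 + 7.57 + 6.83 = 83.92, so n·x̄ = 83.92.
σ₀² = 0.72² = 0.5184, σ² = 0.67² = 0.4489; σ² + n·σ₀² = 0.4489 + 12·0.5184 = 6.6697.
Posterior mean = (μ₀/σ₀² + n·x̄/σ²)/(1/σ₀² + n/σ²) = (σ²·μ₀ + σ₀²·n·x̄)/(σ² + n·σ₀²) = (0.4489·7.21 + 0.5184·83.92)/6.6697 = 46.740697/6.6697 = 7.0079.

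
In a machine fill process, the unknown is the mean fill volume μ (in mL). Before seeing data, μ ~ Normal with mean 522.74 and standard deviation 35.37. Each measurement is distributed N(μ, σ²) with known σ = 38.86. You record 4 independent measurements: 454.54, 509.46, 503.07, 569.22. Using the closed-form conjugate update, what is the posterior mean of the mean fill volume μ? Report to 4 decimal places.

512.2408

For Normal data with known variance σ², a Normal(μ₀, σ₀²) prior on μ is conjugate. Posterior precision = 1/σ₀² + n/σ²; posterior mean is the precision-weighted average of μ₀ and x̄.
Σxᵢ = 454.54 + 509.46 + 503.07 + 569.22 = 2036.29, so n·x̄ = 2036.29.
σ₀² = 35.37² = 1251.0369, σ² = 38.86² = 1510.0996; σ² + n·σ₀² = 1510.0996 + 4·1251.0369 = 6514.2472.
Posterior mean = (μ₀/σ₀² + n·x̄/σ²)/(1/σ₀² + n/σ²) = (σ²·μ₀ + σ₀²·n·x̄)/(σ² + n·σ₀²) = (1510.0996·522.74 + 1251.0369·2036.29)/6514.2472 = 3336863.394005/6514.2472 = 512.2408.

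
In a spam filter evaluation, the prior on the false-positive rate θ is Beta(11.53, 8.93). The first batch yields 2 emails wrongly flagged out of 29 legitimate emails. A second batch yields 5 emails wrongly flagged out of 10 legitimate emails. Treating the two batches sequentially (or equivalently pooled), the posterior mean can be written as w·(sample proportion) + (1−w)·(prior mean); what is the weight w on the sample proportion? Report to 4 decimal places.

The Beta prior is conjugate to a Binomial/Bernoulli likelihood; the update adds successes to α and failures to β.
Total number of legitimate emails: n = 29 + 10 = 39.
Posterior mean = (α₀+k)/(α₀+β₀+n) = [n/(α₀+β₀+n)]·(k/n) + [(α₀+β₀)/(α₀+β₀+n)]·α₀/(α₀+β₀), so only n and the prior enter the weight.
The weight on the data is w = n/(α₀+β₀+n) = 39/(11.53+8.93+39) = 39/59.46 = 0.6559.

0.6559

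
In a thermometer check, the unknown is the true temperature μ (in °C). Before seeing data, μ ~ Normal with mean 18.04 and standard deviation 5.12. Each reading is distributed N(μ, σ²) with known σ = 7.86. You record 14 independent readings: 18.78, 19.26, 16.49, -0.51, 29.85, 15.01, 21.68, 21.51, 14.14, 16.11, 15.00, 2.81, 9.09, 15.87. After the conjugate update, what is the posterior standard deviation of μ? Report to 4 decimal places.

For Normal data with known variance σ², a Normal(μ₀, σ₀²) prior on μ is conjugate. Posterior precision = 1/σ₀² + n/σ²; posterior mean is the precision-weighted average of μ₀ and x̄.
σ₀² = 5.12² = 26.2144, σ² = 7.86² = 61.7796; σ² + n·σ₀² = 61.7796 + 14·26.2144 = 428.7812.
Posterior precision = 1/σ₀² + n/σ² = 1/26.2144 + 14/61.7796 = (σ² + n·σ₀²)/(σ₀²σ²) = 428.7812/(26.2144·61.7796); posterior variance σₙ² = σ₀²σ²/(σ² + n·σ₀²) = 26.2144·61.7796/428.7812 = 3.777020.
Posterior SD = √σₙ² = √(26.2144·61.7796/428.7812) = 1.9435.

1.9435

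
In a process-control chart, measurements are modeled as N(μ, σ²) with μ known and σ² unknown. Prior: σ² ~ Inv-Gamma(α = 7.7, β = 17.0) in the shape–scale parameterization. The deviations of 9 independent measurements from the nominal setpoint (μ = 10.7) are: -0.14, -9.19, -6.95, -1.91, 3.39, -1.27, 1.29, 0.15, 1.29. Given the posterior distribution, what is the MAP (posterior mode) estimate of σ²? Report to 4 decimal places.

With known mean μ and an Inverse-Gamma(α, β) prior on σ², the Normal likelihood is conjugate: posterior is Inv-Gamma(α + n/2, β + Σ(xᵢ−μ)²/2).
Σ(xᵢ−μ)² = (-0.14)² + (-9.19)² + (-6.95)² + (-1.91)² + (3.39)² + (-1.27)² + (1.29)² + (0.15)² + (1.29)² = 152.8820.
Posterior: Inv-Gamma(7.7 + 9/2, 17.0 + 152.8820/2) = Inv-Gamma(12.20, 93.44100).
Mode = β/(α+1) = 93.44100/13.20 = 7.0789.

7.0789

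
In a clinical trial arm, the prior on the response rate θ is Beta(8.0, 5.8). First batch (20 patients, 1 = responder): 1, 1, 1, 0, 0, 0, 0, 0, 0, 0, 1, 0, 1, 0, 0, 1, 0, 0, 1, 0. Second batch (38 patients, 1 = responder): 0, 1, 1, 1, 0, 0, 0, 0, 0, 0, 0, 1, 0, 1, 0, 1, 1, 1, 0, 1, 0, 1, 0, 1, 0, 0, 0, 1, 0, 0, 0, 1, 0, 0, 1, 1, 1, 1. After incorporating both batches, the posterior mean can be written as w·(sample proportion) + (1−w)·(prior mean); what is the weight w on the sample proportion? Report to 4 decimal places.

0.8078

The Beta prior is conjugate to a Binomial/Bernoulli likelihood; the update adds successes to α and failures to β.
Total number of patients: n = 20 + 38 = 58.
Posterior mean = (α₀+k)/(α₀+β₀+n) = [n/(α₀+β₀+n)]·(k/n) + [(α₀+β₀)/(α₀+β₀+n)]·α₀/(α₀+β₀), so only n and the prior enter the weight.
The weight on the data is w = n/(α₀+β₀+n) = 58/(8.0+5.8+58) = 58/71.8 = 0.8078.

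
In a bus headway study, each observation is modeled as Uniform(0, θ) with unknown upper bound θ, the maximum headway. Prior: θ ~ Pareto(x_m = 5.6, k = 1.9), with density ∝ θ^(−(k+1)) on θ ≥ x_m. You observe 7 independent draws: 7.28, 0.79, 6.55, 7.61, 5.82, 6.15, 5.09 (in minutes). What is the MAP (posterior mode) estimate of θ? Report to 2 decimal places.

A Pareto(scale x_m, shape k) prior on the upper bound θ of Uniform(0, θ) is conjugate: posterior is Pareto(max(x_m, max xᵢ), k + n).
Sample maximum = 7.61; prior scale x_m = 5.6 → posterior scale = max = 7.61.
Posterior shape = 1.9 + 7 = 8.9.
The Pareto density is decreasing on [x_m, ∞), so the mode is x_m = 7.61.

7.61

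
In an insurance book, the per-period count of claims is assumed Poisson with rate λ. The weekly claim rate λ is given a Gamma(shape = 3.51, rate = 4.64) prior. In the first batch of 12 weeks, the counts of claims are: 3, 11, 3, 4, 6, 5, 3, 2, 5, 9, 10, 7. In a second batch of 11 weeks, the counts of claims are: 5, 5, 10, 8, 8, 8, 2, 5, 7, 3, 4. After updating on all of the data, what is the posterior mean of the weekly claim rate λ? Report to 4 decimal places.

4.9389

With a Gamma(shape α, rate β) prior, the Poisson likelihood is conjugate: the posterior is Gamma(α + ΣXᵢ, β + n).
Batch 1: sum of counts S = 68 over n = 12 weeks.
After batch 1: Gamma(α+S, β+n) = Gamma(3.51+68, 4.64+12) = Gamma(71.51, 16.64).
Batch 2: sum of counts S = 65 over n = 11 weeks.
After batch 2: Gamma(α+S, β+n) = Gamma(71.51+65, 16.64+11) = Gamma(136.51, 27.64).
Posterior mean = α/β = 136.51/27.64 = 4.9389.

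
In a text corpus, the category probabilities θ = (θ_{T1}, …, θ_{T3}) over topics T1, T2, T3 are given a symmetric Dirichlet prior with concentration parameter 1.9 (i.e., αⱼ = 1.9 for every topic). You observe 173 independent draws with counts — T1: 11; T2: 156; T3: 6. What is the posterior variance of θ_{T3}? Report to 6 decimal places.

0.000235

The Dirichlet prior is conjugate to the Multinomial likelihood: each posterior αⱼ = prior αⱼ + observed count nⱼ.
Posterior concentration: (12.9, 157.9, 7.9), total = 178.7.
Var[θ_j] = α_j(Σα−α_j)/((Σα)²(Σα+1)) = 7.9·170.8/(178.7²·179.7) = 0.000235.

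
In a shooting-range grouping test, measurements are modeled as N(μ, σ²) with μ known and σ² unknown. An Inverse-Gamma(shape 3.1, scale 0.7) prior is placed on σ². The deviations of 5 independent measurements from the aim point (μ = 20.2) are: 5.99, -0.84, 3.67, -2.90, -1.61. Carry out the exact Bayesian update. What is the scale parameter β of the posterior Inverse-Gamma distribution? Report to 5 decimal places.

31.22835

With known mean μ and an Inverse-Gamma(α, β) prior on σ², the Normal likelihood is conjugate: posterior is Inv-Gamma(α + n/2, β + Σ(xᵢ−μ)²/2).
Σ(xᵢ−μ)² = (5.99)² + (-0.84)² + (3.67)² + (-2.90)² + (-1.61)² = 61.0567.
Posterior: Inv-Gamma(3.1 + 5/2, 0.7 + 61.0567/2) = Inv-Gamma(5.60, 31.22835).
Posterior β = 31.22835.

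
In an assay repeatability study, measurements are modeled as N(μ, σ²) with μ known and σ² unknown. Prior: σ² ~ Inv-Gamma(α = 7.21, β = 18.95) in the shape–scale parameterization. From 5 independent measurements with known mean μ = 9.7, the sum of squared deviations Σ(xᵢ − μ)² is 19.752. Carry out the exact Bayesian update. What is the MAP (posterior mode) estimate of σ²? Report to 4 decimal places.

With known mean μ and an Inverse-Gamma(α, β) prior on σ², the Normal likelihood is conjugate: posterior is Inv-Gamma(α + n/2, β + Σ(xᵢ−μ)²/2).
Posterior: Inv-Gamma(7.21 + 5/2, 18.95 + 19.752/2) = Inv-Gamma(9.71, 28.8260).
Mode = β/(α+1) = 28.8260/10.71 = 2.6915.

2.6915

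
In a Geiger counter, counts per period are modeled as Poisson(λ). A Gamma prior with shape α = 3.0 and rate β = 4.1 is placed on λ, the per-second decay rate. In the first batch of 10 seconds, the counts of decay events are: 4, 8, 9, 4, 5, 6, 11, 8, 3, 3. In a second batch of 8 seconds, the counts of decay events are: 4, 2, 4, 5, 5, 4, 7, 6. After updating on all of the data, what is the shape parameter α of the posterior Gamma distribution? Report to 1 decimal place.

101.0

With a Gamma(shape α, rate β) prior, the Poisson likelihood is conjugate: the posterior is Gamma(α + ΣXᵢ, β + n).
Batch 1: sum of counts S = 61 over n = 10 seconds.
After batch 1: Gamma(α+S, β+n) = Gamma(3.0+61, 4.1+10) = Gamma(64.0, 14.1).
Batch 2: sum of counts S = 37 over n = 8 seconds.
After batch 2: Gamma(α+S, β+n) = Gamma(64.0+37, 14.1+8) = Gamma(101.0, 22.1).
Posterior α = 101.0.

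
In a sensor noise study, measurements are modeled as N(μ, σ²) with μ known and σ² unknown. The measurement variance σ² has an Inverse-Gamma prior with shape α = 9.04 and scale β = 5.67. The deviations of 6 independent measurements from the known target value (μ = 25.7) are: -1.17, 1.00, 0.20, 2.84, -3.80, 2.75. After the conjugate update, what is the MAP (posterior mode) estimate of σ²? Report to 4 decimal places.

With known mean μ and an Inverse-Gamma(α, β) prior on σ², the Normal likelihood is conjugate: posterior is Inv-Gamma(α + n/2, β + Σ(xᵢ−μ)²/2).
Σ(xᵢ−μ)² = (-1.17)² + (1.00)² + (0.20)² + (2.84)² + (-3.80)² + (2.75)² = 32.4770.
Posterior: Inv-Gamma(9.04 + 6/2, 5.67 + 32.4770/2) = Inv-Gamma(12.04, 21.90850).
Mode = β/(α+1) = 21.90850/13.04 = 1.6801.

1.6801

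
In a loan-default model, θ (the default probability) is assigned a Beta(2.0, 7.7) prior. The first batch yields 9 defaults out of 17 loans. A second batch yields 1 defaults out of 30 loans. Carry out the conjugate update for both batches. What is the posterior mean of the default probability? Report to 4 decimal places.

0.2116

The Beta prior is conjugate to a Binomial/Bernoulli likelihood; the update adds successes to α and failures to β.
After batch 1: Beta(2.0+9, 7.7+8) = Beta(11.0, 15.7).
After batch 2: Beta(11.0+1, 15.7+29) = Beta(12.0, 44.7).
Posterior mean = α/(α+β) = 12.0/56.7 = 0.2116.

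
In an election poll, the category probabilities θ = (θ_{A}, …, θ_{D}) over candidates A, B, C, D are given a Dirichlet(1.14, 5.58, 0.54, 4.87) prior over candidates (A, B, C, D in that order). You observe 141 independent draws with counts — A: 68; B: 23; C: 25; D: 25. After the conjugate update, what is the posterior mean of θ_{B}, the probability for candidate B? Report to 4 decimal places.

0.1866

The Dirichlet prior is conjugate to the Multinomial likelihood: each posterior αⱼ = prior αⱼ + observed count nⱼ.
Posterior concentration: (69.14, 28.58, 25.54, 29.87), total = 153.13.
E[θ_{B}|data] = α_{B}/Σα = 28.58/153.13 = 0.1866.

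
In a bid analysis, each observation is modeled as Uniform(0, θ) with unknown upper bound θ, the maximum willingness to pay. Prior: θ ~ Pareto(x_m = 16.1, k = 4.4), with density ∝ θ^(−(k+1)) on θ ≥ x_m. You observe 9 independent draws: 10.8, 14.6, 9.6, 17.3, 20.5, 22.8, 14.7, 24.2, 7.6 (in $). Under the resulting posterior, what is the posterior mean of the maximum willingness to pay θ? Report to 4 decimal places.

A Pareto(scale x_m, shape k) prior on the upper bound θ of Uniform(0, θ) is conjugate: posterior is Pareto(max(x_m, max xᵢ), k + n).
Sample maximum = 24.2; prior scale x_m = 16.1 → posterior scale = max = 24.2.
Posterior shape = 4.4 + 9 = 13.4.
E[θ|data] = k·x_m/(k−1) = 13.4·24.2/12.4 = 26.1516.

26.1516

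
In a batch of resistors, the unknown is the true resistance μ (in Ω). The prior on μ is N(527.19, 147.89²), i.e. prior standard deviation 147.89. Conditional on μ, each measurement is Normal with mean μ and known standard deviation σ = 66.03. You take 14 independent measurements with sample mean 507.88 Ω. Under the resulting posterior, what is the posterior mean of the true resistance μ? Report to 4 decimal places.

508.1511

For Normal data with known variance σ², a Normal(μ₀, σ₀²) prior on μ is conjugate. Posterior precision = 1/σ₀² + n/σ²; posterior mean is the precision-weighted average of μ₀ and x̄.
n·x̄ = 14·507.88 = 7110.32.
σ₀² = 147.89² = 21871.4521, σ² = 66.03² = 4359.9609; σ² + n·σ₀² = 4359.9609 + 14·21871.4521 = 310560.2903.
Posterior mean = (μ₀/σ₀² + n·x̄/σ²)/(1/σ₀² + n/σ²) = (σ²·μ₀ + σ₀²·n·x̄)/(σ² + n·σ₀²) = (4359.9609·527.19 + 21871.4521·7110.32)/310560.2903 = 157811551.082543/310560.2903 = 508.1511.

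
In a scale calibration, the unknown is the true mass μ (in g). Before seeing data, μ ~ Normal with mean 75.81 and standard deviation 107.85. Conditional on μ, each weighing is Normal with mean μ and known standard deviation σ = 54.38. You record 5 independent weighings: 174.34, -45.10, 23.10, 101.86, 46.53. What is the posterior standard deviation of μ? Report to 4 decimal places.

For Normal data with known variance σ², a Normal(μ₀, σ₀²) prior on μ is conjugate. Posterior precision = 1/σ₀² + n/σ²; posterior mean is the precision-weighted average of μ₀ and x̄.
σ₀² = 107.85² = 11631.6225, σ² = 54.38² = 2957.1844; σ² + n·σ₀² = 2957.1844 + 5·11631.6225 = 61115.2969.
Posterior precision = 1/σ₀² + n/σ² = 1/11631.6225 + 5/2957.1844 = (σ² + n·σ₀²)/(σ₀²σ²) = 61115.2969/(11631.6225·2957.1844); posterior variance σₙ² = σ₀²σ²/(σ² + n·σ₀²) = 11631.6225·2957.1844/61115.2969 = 562.819038.
Posterior SD = √σₙ² = √(11631.6225·2957.1844/61115.2969) = 23.7238.

23.7238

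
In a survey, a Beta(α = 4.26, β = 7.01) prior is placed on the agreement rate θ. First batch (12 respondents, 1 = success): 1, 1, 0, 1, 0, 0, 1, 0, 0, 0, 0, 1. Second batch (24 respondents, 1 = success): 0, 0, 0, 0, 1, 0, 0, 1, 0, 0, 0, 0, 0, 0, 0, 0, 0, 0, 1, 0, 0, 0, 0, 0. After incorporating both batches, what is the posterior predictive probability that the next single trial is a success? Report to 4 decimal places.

0.2594

The Beta prior is conjugate to a Binomial/Bernoulli likelihood; the update adds successes to α and failures to β.
After batch 1: Beta(4.26+5, 7.01+7) = Beta(9.26, 14.01).
After batch 2: Beta(9.26+3, 14.01+21) = Beta(12.26, 35.01).
For a single future Bernoulli trial, P(success | data) = α/(α+β) = 0.2594.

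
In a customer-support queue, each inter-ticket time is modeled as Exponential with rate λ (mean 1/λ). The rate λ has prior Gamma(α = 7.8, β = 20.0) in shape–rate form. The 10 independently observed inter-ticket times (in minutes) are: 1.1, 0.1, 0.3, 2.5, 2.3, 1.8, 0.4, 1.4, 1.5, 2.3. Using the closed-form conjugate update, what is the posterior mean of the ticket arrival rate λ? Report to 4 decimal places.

With a Gamma(shape α, rate β) prior on the exponential rate λ, the posterior after n observations with total T = Σxᵢ is Gamma(α+n, β+T).
Sum of observations T = 13.7 minutes; n = 10.
Posterior: Gamma(7.8+10, 20.0+13.7) = Gamma(17.8, 33.7).
Posterior mean of λ = α/β = 17.8/33.7 = 0.5282.

0.5282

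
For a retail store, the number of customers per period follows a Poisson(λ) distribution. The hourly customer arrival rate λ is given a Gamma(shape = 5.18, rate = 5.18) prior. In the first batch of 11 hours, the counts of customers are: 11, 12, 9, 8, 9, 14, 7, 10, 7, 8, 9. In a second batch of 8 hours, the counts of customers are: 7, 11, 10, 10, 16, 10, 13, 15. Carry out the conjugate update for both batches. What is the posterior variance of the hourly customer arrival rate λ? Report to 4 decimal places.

With a Gamma(shape α, rate β) prior, the Poisson likelihood is conjugate: the posterior is Gamma(α + ΣXᵢ, β + n).
Batch 1: sum of counts S = 104 over n = 11 hours.
After batch 1: Gamma(α+S, β+n) = Gamma(5.18+104, 5.18+11) = Gamma(109.18, 16.18).
Batch 2: sum of counts S = 92 over n = 8 hours.
After batch 2: Gamma(α+S, β+n) = Gamma(109.18+92, 16.18+8) = Gamma(201.18, 24.18).
Var = α/β² = 201.18/24.18² = 0.3441.

0.3441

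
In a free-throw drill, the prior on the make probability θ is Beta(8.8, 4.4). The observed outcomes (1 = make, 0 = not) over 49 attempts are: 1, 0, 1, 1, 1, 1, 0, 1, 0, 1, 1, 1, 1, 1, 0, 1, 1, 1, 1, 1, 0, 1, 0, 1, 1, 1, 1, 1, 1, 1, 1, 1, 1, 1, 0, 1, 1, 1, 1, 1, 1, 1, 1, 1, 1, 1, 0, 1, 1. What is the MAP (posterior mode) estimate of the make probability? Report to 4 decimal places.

The Beta prior is conjugate to a Binomial/Bernoulli likelihood; the update adds successes to α and failures to β.
Posterior: Beta(α+k, β+n−k) = Beta(8.8+41, 4.4+8) = Beta(49.8, 12.4).
Mode of Beta(a,b) for a,b>1 is (a−1)/(a+b−2) = 48.8/60.2 = 0.8106.

0.8106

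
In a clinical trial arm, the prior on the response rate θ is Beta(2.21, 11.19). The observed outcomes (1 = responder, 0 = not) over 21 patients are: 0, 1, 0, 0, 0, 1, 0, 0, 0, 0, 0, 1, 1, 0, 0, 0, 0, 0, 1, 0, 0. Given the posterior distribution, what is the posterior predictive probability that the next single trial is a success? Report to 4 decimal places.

0.2096

The Beta prior is conjugate to a Binomial/Bernoulli likelihood; the update adds successes to α and failures to β.
Posterior: Beta(α+k, β+n−k) = Beta(2.21+5, 11.19+16) = Beta(7.21, 27.19).
For a single future Bernoulli trial, P(success | data) = α/(α+β) = 0.2096.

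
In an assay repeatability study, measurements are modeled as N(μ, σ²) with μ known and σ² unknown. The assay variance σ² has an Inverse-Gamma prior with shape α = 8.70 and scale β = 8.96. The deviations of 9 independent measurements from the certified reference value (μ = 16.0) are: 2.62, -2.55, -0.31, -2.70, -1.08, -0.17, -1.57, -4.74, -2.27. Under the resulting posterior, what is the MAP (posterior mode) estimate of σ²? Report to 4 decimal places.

With known mean μ and an Inverse-Gamma(α, β) prior on σ², the Normal likelihood is conjugate: posterior is Inv-Gamma(α + n/2, β + Σ(xᵢ−μ)²/2).
Σ(xᵢ−μ)² = (2.62)² + (-2.55)² + (-0.31)² + (-2.70)² + (-1.08)² + (-0.17)² + (-1.57)² + (-4.74)² + (-2.27)² = 52.0337.
Posterior: Inv-Gamma(8.70 + 9/2, 8.96 + 52.0337/2) = Inv-Gamma(13.20, 34.97685).
Mode = β/(α+1) = 34.97685/14.20 = 2.4632.

2.4632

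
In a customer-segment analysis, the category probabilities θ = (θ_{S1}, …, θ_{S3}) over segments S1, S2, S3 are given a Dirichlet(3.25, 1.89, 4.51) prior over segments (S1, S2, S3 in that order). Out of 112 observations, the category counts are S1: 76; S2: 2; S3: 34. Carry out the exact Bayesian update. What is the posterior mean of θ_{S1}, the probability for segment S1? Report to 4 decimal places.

The Dirichlet prior is conjugate to the Multinomial likelihood: each posterior αⱼ = prior αⱼ + observed count nⱼ.
Posterior concentration: (79.25, 3.89, 38.51), total = 121.65.
E[θ_{S1}|data] = α_{S1}/Σα = 79.25/121.65 = 0.6515.

0.6515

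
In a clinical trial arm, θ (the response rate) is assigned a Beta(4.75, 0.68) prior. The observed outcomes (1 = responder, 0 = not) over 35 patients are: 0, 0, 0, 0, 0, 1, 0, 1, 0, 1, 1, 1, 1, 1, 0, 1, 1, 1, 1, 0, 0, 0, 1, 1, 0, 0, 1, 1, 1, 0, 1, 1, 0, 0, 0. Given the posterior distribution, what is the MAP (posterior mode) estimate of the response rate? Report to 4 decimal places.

0.5660

The Beta prior is conjugate to a Binomial/Bernoulli likelihood; the update adds successes to α and failures to β.
Posterior: Beta(α+k, β+n−k) = Beta(4.75+18, 0.68+17) = Beta(22.75, 17.68).
Mode of Beta(a,b) for a,b>1 is (a−1)/(a+b−2) = 21.75/38.43 = 0.5660.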